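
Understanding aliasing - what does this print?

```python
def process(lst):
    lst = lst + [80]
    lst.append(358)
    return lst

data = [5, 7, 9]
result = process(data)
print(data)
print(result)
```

Key concept: rebinding parameter vs mutation.
Step by step:
`data = [5, 7, 9]` → data = [5, 7, 9]
`result = process(data)` → result = [5, 7, 9, 80, 358]
`print(data)` → prints [5, 7, 9]
`print(result)` → prints [5, 7, 9, 80, 358]

Answer:
[5, 7, 9]
[5, 7, 9, 80, 358]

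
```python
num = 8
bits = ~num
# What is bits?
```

Trace:
`num = 8` → num = 8
`bits = ~num` → bits = -9
So bits = -9

Answer: -9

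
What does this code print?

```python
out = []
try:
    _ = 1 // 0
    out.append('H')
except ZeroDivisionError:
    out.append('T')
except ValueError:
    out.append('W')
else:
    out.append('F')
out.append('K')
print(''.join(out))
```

Execution trace: 'T' (except ZeroDivisionError) → 'K' (after the try/except). Output: TK

Answer: TK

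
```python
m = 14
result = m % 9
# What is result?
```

Trace:
`m = 14` → m = 14
`result = m % 9` → result = 5
So result = 5

Answer: 5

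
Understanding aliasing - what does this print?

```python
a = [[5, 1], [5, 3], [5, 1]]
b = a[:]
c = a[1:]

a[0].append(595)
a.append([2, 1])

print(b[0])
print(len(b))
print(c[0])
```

Key concept: slice with nested mutation.
Step by step:
`a = [[5, 1], [5, 3], [5, 1]]` → a = [[5, 1], [5, 3], [5, 1]]
`b = a[:]` → b = [[5, 1], [5, 3], [5, 1]]
`c = a[1:]` → c = [[5, 3], [5, 1]]
`a[0].append(595)` → a = [[5, 1, 595], [5, 3], [5, 1]]; b = [[5, 1, 595], [5, 3], [5, 1]]
`a.append([2, 1])` → a = [[5, 1, 595], [5, 3], [5, 1], [2, 1]]
`print(b[0])` → prints [5, 1, 595]
`print(len(b))` → prints 3
`print(c[0])` → prints [5, 3]

Answer:
[5, 1, 595]
3
[5, 3]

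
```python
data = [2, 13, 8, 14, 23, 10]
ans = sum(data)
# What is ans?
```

Trace:
`data = [2, 13, 8, 14, 23, 10]` → data = [2, 13, 8, 14, 23, 10]
`ans = sum(data)` → ans = 70
So ans = 70

Answer: 70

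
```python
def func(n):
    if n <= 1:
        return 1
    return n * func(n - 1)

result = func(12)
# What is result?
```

func(12) = 12 * 11 * 10 * 9 * 8 * 7 * 6 * 5 * 4 * 3 * 2 * 1 = 479001600

Answer: 479001600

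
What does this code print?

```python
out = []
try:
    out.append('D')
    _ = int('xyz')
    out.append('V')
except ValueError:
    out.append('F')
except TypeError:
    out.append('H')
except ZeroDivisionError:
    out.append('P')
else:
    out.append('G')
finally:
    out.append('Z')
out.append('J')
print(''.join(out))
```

Execution trace: 'D' (try body) → 'F' (except ValueError) → 'Z' (finally) → 'J' (after the try/except). Output: DFZJ

Answer: DFZJ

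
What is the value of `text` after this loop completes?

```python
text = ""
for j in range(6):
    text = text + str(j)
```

Concatenate digits 0 to 5
`text` takes the values: "" → "0" → "01" → "012" → "0123" → "01234" → "012345"

Answer: "012345"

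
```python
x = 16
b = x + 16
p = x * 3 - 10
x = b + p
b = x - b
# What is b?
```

Trace:
`x = 16` → x = 16
`b = x + 16` → b = 32
`p = x * 3 - 10` → p = 38
`x = b + p` → x = 70
`b = x - b` → b = 38
So b = 38

Answer: 38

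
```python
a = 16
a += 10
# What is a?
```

Trace:
`a = 16` → a = 16
`a += 10` → a = 26
So a = 26

Answer: 26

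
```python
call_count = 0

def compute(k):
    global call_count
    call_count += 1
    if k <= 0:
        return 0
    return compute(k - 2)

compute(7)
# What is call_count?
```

Linear recursion stepping by 2: 5 calls from k=7 down to ≤0.

Answer: 5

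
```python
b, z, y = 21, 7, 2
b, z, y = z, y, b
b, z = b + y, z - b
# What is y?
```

Trace:
`b, z, y = 21, 7, 2` → b = 21; z = 7; y = 2
`b, z, y = z, y, b` → b = 7; z = 2; y = 21
`b, z = b + y, z - b` → b = 28; z = -5
So y = 21

Answer: 21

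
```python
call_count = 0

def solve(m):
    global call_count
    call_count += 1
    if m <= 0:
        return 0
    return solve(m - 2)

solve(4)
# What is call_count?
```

Linear recursion stepping by 2: 3 calls from m=4 down to ≤0.

Answer: 3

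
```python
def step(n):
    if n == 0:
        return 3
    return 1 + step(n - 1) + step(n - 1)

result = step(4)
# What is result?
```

step(n) = 1 + 2·step(n-1), step(0)=3. Closed form: (3+1)·2^4 - 1 = 63.

Answer: 63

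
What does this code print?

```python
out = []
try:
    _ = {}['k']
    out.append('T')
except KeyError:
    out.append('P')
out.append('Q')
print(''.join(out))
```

Execution trace: 'P' (except KeyError) → 'Q' (after the try/except). Output: PQ

Answer: PQ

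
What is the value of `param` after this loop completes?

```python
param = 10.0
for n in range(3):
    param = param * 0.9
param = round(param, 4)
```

Exponential decay: 10.0 * 0.9^3
`param` takes the values: 10.0 → 9.0 → 8.1 → 7.29

Answer: 7.29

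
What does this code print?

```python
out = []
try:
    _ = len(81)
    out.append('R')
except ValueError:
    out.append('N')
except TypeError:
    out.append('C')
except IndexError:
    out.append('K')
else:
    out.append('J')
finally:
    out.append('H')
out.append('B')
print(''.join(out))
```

Execution trace: 'C' (except TypeError) → 'H' (finally) → 'B' (after the try/except). Output: CHB

Answer: CHB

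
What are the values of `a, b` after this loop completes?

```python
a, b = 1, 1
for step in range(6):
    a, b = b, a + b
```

Fibonacci: after 6 iterations
`a, b` takes the values: (1, 1) → (1, 2) → (2, 3) → (3, 5) → (5, 8) → (8, 13) → (13, 21)

Answer: 13, 21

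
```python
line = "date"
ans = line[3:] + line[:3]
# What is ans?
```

Trace:
`line = "date"` → line = 'date'
`ans = line[3:] + line[:3]` → ans = 'edat'
So ans = 'edat'

Answer: 'edat'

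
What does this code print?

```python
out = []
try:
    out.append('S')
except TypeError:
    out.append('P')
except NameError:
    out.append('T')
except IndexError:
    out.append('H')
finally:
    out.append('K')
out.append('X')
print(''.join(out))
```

Execution trace: 'S' (try body, no exception) → 'K' (finally) → 'X' (after the try/except). Output: SKX

Answer: SKX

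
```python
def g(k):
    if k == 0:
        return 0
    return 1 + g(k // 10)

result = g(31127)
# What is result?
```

Count of digits of 31127: 5

Answer: 5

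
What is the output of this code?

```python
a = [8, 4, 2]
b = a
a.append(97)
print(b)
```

Key concept: basic list aliasing.
Step by step:
`a = [8, 4, 2]` → a = [8, 4, 2]
`b = a` → b = [8, 4, 2] (same object as a)
`a.append(97)` → a = [8, 4, 2, 97] (same object as b); b = [8, 4, 2, 97] (same object as a)
`print(b)` → prints [8, 4, 2, 97]

Answer: [8, 4, 2, 97]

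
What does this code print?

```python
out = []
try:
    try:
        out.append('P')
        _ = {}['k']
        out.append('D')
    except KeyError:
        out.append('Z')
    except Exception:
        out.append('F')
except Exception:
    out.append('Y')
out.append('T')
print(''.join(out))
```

Execution trace: 'P' (inner try body) → 'Z' (inner except KeyError) → 'T' (after the try/except). Output: PZT

Answer: PZT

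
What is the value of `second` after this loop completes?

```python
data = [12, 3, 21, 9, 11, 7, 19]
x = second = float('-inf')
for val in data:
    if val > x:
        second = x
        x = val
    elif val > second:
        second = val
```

Second largest (with repeats) in [12, 3, 21, 9, 11, 7, 19]
`second` takes the values: -inf → 3 → 12 → 19

Answer: 19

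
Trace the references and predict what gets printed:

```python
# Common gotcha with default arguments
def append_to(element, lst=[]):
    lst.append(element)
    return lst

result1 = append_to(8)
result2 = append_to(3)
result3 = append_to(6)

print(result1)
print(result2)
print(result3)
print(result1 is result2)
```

Key concept: mutable default argument gotcha.
Step by step:
`result1 = append_to(8)` → result1 = [8]
`result2 = append_to(3)` → result1 = [8, 3] (same object as result2); result2 = [8, 3] (same object as result1)
`result3 = append_to(6)` → result1 = [8, 3, 6] (same object as result2, result3); result2 = [8, 3, 6] (same object as result1, result3); result3 = [8, 3, 6] (same object as result1, result2)
`print(result1)` → prints [8, 3, 6]
`print(result2)` → prints [8, 3, 6]
`print(result3)` → prints [8, 3, 6]
`print(result1 is result2)` → prints True

Answer:
[8, 3, 6]
[8, 3, 6]
[8, 3, 6]
True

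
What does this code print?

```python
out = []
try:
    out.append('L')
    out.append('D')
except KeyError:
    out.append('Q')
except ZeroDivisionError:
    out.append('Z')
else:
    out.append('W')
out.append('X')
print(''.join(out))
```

Execution trace: 'L' (try body) → 'D' (try body, no exception) → 'W' (else) → 'X' (after the try/except). Output: LDWX

Answer: LDWX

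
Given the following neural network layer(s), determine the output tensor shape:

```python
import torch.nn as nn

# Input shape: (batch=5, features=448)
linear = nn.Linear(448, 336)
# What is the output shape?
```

Input: (5, 448) -> Output: (5, 336)

Answer: (5, 336)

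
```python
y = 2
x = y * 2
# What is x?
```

Trace:
`y = 2` → y = 2
`x = y * 2` → x = 4
So x = 4

Answer: 4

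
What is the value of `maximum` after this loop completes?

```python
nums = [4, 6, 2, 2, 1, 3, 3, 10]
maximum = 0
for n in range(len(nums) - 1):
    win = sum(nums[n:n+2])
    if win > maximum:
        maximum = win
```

Max sum of 2-element window in [4, 6, 2, 2, 1, 3, 3, 10]
`maximum` takes the values: 0 → 10 → 13

Answer: 13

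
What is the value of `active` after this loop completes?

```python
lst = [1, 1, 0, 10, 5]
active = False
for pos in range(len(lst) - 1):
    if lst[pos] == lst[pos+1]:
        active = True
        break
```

Check consecutive duplicates in [1, 1, 0, 10, 5]
`active` takes the values: False → True

Answer: True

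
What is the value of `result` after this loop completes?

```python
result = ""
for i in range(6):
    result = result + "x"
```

Repeat 'x' 6 times
`result` takes the values: "" → "x" → "xx" → "xxx" → "xxxx" → "xxxxx" → "xxxxxx"

Answer: "xxxxxx"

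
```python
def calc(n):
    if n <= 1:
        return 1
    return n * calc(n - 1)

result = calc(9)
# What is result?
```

calc(9) = 9 * 8 * 7 * 6 * 5 * 4 * 3 * 2 * 1 = 362880

Answer: 362880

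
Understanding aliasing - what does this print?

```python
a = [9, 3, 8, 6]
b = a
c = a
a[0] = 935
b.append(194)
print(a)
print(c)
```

Key concept: multiple aliases.
Step by step:
`a = [9, 3, 8, 6]` → a = [9, 3, 8, 6]
`b = a` → b = [9, 3, 8, 6] (same object as a)
`c = a` → c = [9, 3, 8, 6] (same object as a, b)
`a[0] = 935` → a = [935, 3, 8, 6] (same object as b, c); b = [935, 3, 8, 6] (same object as a, c); c = [935, 3, 8, 6] (same object as a, b)
`b.append(194)` → a = [935, 3, 8, 6, 194] (same object as b, c); b = [935, 3, 8, 6, 194] (same object as a, c); c = [935, 3, 8, 6, 194] (same object as a, b)
`print(a)` → prints [935, 3, 8, 6, 194]
`print(c)` → prints [935, 3, 8, 6, 194]

Answer:
[935, 3, 8, 6, 194]
[935, 3, 8, 6, 194]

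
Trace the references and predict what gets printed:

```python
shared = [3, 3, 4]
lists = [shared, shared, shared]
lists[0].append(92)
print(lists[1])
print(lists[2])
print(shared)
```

Key concept: list of same reference.
Step by step:
`shared = [3, 3, 4]` → shared = [3, 3, 4]
`lists = [shared, shared, shared]` → lists = [[3, 3, 4], [3, 3, 4], [3, 3, 4]]
`lists[0].append(92)` → shared = [3, 3, 4, 92]; lists = [[3, 3, 4, 92], [3, 3, 4, 92], [3, 3, 4, 92]]
`print(lists[1])` → prints [3, 3, 4, 92]
`print(lists[2])` → prints [3, 3, 4, 92]
`print(shared)` → prints [3, 3, 4, 92]

Answer:
[3, 3, 4, 92]
[3, 3, 4, 92]
[3, 3, 4, 92]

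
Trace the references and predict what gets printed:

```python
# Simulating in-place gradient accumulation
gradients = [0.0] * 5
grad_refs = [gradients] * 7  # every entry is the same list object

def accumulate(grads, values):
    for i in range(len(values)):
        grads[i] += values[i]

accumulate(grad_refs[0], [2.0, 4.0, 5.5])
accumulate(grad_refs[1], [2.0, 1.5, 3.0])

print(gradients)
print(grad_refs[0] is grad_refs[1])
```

Key concept: gradient accumulation aliasing.
Step by step:
`gradients = [0.0] * 5` → gradients = [0.0, 0.0, 0.0, 0.0, 0.0]
`grad_refs = [gradients] * 7` → grad_refs = [[0.0, 0.0, 0.0, 0.0, 0.0], [0.0, 0.0, 0.0, 0.0, 0.0], [0.0, 0.0, 0.0, 0.0, 0.0], [0.0, 0.0, 0.0, 0.0, 0.0], [0.0, 0.0, 0.0, 0.0, 0.0], [0.0, 0.0, 0.0, 0.0, 0.0], [0.0, 0.0, 0.0, 0.0, 0.0]]
`accumulate(grad_refs[0], [2.0, 4.0, 5.5])` → gradients = [2.0, 4.0, 5.5, 0.0, 0.0]; grad_refs = [[2.0, 4.0, 5.5, 0.0, 0.0], [2.0, 4.0, 5.5, 0.0, 0.0], [2.0, 4.0, 5.5, 0.0, 0.0], [2.0, 4.0, 5.5, 0.0, 0.0], [2.0, 4.0, 5.5, 0.0, 0.0], [2.0, 4.0, 5.5, 0.0, 0.0], [2.0, 4.0, 5.5, 0.0, 0.0]]
`accumulate(grad_refs[1], [2.0, 1.5, 3.0])` → gradients = [4.0, 5.5, 8.5, 0.0, 0.0]; grad_refs = [[4.0, 5.5, 8.5, 0.0, 0.0], [4.0, 5.5, 8.5, 0.0, 0.0], [4.0, 5.5, 8.5, 0.0, 0.0], [4.0, 5.5, 8.5, 0.0, 0.0], [4.0, 5.5, 8.5, 0.0, 0.0], [4.0, 5.5, 8.5, 0.0, 0.0], [4.0, 5.5, 8.5, 0.0, 0.0]]
`print(gradients)` → prints [4.0, 5.5, 8.5, 0.0, 0.0]
`print(grad_refs[0] is grad_refs[1])` → prints True

Answer:
[4.0, 5.5, 8.5, 0.0, 0.0]
True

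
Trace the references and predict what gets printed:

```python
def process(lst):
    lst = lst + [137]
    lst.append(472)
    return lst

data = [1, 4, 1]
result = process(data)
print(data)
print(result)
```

Key concept: rebinding parameter vs mutation.
Step by step:
`data = [1, 4, 1]` → data = [1, 4, 1]
`result = process(data)` → result = [1, 4, 1, 137, 472]
`print(data)` → prints [1, 4, 1]
`print(result)` → prints [1, 4, 1, 137, 472]

Answer:
[1, 4, 1]
[1, 4, 1, 137, 472]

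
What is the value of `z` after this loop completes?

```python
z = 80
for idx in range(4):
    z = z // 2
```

Halve 4 times: 80 // 2^4 = 5
`z` takes the values: 80 → 40 → 20 → 10 → 5

Answer: 5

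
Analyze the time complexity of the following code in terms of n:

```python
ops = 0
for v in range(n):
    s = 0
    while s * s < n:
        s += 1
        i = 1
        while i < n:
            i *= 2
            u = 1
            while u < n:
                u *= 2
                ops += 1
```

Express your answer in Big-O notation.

Each loop level contributes: n × √n × log n × log n. Multiplying the contributions gives O(n√n log² n).

Answer: O(n√n log² n)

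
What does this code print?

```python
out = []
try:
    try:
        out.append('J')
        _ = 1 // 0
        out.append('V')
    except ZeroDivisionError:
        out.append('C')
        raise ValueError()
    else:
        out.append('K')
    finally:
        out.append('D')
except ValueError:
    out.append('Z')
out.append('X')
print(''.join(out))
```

Execution trace: 'J' (try body) → 'C' (except ZeroDivisionError) → 'D' (finally) → 'Z' (outer except ValueError) → 'X' (after the try/except). Output: JCDZX

Answer: JCDZX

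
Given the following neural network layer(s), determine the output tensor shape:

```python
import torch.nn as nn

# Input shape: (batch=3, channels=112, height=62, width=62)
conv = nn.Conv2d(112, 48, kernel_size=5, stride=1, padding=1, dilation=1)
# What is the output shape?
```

Input: (3, 112, 62, 62) -> Output: (3, 48, 60, 60)

Answer: (3, 48, 60, 60)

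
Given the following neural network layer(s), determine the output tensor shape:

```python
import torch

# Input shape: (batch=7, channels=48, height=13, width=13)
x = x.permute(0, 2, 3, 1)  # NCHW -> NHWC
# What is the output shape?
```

Input: (7, 48, 13, 13) -> Output: (7, 13, 13, 48)

Answer: (7, 13, 13, 48)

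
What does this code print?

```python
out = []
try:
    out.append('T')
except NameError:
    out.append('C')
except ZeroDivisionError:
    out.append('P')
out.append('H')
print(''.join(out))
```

Execution trace: 'T' (try body, no exception) → 'H' (after the try/except). Output: TH

Answer: TH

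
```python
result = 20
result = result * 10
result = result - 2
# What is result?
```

Trace:
`result = 20` → result = 20
`result = result * 10` → result = 200
`result = result - 2` → result = 198
So result = 198

Answer: 198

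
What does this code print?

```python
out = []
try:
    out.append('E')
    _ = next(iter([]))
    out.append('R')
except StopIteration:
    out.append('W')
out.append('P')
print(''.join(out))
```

Execution trace: 'E' (try body) → 'W' (except StopIteration) → 'P' (after the try/except). Output: EWP

Answer: EWP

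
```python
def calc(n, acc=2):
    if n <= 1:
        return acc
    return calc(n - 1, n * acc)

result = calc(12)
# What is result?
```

Accumulator trace (n, acc): (12, 2) -> (11, 24) -> (10, 264) -> (9, 2640) -> (8, 23760) -> (7, 190080) -> (6, 1330560) -> (5, 7983360) -> (4, 39916800) -> (3, 159667200) -> (2, 479001600) -> (1, 958003200) -> return 958003200

Answer: 958003200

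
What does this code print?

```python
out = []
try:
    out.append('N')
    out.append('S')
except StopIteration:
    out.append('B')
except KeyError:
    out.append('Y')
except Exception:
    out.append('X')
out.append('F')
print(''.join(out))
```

Execution trace: 'N' (try body) → 'S' (try body, no exception) → 'F' (after the try/except). Output: NSF

Answer: NSF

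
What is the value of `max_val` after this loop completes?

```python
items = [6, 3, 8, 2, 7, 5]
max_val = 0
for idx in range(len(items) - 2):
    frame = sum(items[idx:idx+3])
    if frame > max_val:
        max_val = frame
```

Max sum of 3-element window in [6, 3, 8, 2, 7, 5]
`max_val` takes the values: 0 → 17

Answer: 17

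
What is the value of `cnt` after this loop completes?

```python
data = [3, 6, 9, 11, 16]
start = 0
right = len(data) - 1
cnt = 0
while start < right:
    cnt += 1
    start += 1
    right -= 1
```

Iterations until pointers meet (list length 5)
`cnt` takes the values: 0 → 1 → 2

Answer: 2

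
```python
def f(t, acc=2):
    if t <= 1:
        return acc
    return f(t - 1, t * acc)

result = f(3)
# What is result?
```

Accumulator trace (n, acc): (3, 2) -> (2, 6) -> (1, 12) -> return 12

Answer: 12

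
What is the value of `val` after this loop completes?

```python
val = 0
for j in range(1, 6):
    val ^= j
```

XOR of 1 to 5
`val` takes the values: 0 → 1 → 3 → 0 → 4 → 1

Answer: 1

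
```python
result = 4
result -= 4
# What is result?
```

Trace:
`result = 4` → result = 4
`result -= 4` → result = 0
So result = 0

Answer: 0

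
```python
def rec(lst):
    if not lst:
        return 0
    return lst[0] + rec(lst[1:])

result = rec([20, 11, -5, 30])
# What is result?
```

20 + 11 + (-5) + 30 + 0 = 56

Answer: 56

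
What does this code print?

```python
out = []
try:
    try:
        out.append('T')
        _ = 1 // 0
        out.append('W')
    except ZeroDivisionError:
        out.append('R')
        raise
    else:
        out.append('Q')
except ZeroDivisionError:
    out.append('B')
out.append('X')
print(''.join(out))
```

Execution trace: 'T' (inner try body) → 'R' (inner except ZeroDivisionError) → 'B' (outer except ZeroDivisionError) → 'X' (after the try/except). Output: TRBX

Answer: TRBX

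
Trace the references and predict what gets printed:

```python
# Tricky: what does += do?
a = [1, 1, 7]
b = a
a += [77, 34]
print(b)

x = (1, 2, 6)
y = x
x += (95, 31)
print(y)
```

Key concept: += behavior differs for mutable vs immutable.
Step by step:
`a = [1, 1, 7]` → a = [1, 1, 7]
`b = a` → b = [1, 1, 7] (same object as a)
`a += [77, 34]` → a = [1, 1, 7, 77, 34] (same object as b); b = [1, 1, 7, 77, 34] (same object as a)
`print(b)` → prints [1, 1, 7, 77, 34]
`x = (1, 2, 6)` → x = (1, 2, 6)
`y = x` → y = (1, 2, 6)
`x += (95, 31)` → x = (1, 2, 6, 95, 31)
`print(y)` → prints (1, 2, 6)

Answer:
[1, 1, 7, 77, 34]
(1, 2, 6)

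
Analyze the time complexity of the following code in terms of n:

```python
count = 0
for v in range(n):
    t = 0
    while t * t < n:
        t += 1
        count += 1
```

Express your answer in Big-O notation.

Each loop level contributes: n × √n. Multiplying the contributions gives O(n√n).

Answer: O(n√n)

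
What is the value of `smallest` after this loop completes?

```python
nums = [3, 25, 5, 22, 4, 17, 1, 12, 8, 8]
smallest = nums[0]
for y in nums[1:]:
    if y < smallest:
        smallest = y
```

Minimum of [3, 25, 5, 22, 4, 17, 1, 12, 8, 8]
`smallest` takes the values: 3 → 1

Answer: 1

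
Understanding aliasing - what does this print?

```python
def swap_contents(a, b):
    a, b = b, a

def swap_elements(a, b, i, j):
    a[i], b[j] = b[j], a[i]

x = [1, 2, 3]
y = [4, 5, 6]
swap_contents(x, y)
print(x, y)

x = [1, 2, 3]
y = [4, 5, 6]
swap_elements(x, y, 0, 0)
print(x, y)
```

Key concept: parameter rebinding vs mutation.
Step by step:
`x = [1, 2, 3]` → x = [1, 2, 3]
`y = [4, 5, 6]` → y = [4, 5, 6]
`swap_contents(x, y)` → no visible change to tracked variables
`print(x, y)` → prints [1, 2, 3] [4, 5, 6]
`x = [1, 2, 3]` → x = [1, 2, 3]
`y = [4, 5, 6]` → y = [4, 5, 6]
`swap_elements(x, y, 0, 0)` → x = [4, 2, 3]; y = [1, 5, 6]
`print(x, y)` → prints [4, 2, 3] [1, 5, 6]

Answer:
[1, 2, 3] [4, 5, 6]
[4, 2, 3] [1, 5, 6]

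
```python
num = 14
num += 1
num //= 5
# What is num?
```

Trace:
`num = 14` → num = 14
`num += 1` → num = 15
`num //= 5` → num = 3
So num = 3

Answer: 3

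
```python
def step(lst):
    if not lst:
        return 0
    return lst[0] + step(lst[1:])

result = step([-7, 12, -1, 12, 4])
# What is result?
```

(-7) + 12 + (-1) + 12 + 4 + 0 = 20

Answer: 20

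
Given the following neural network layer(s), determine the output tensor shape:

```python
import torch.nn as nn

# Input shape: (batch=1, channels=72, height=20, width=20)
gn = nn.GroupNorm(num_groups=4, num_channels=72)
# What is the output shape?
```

Input: (1, 72, 20, 20) -> Output: (1, 72, 20, 20)

Answer: (1, 72, 20, 20)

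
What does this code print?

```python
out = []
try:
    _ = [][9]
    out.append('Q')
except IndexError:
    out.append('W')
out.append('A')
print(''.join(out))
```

Execution trace: 'W' (except IndexError) → 'A' (after the try/except). Output: WA

Answer: WA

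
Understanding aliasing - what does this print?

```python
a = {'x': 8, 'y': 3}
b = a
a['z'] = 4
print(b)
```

Key concept: dict aliasing.
Step by step:
`a = {'x': 8, 'y': 3}` → a = {'x': 8, 'y': 3}
`b = a` → b = {'x': 8, 'y': 3} (same object as a)
`a['z'] = 4` → a = {'x': 8, 'y': 3, 'z': 4} (same object as b); b = {'x': 8, 'y': 3, 'z': 4} (same object as a)
`print(b)` → prints {'x': 8, 'y': 3, 'z': 4}

Answer: {'x': 8, 'y': 3, 'z': 4}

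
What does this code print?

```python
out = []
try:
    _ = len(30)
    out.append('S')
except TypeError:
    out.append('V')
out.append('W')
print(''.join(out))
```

Execution trace: 'V' (except TypeError) → 'W' (after the try/except). Output: VW

Answer: VW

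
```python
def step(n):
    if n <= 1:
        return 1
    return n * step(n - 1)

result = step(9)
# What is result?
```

step(9) = 9 * 8 * 7 * 6 * 5 * 4 * 3 * 2 * 1 = 362880

Answer: 362880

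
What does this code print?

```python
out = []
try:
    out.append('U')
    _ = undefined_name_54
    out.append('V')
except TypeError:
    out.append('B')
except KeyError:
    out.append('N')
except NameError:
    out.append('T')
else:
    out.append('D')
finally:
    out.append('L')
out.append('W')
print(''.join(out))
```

Execution trace: 'U' (try body) → 'T' (except NameError) → 'L' (finally) → 'W' (after the try/except). Output: UTLW

Answer: UTLW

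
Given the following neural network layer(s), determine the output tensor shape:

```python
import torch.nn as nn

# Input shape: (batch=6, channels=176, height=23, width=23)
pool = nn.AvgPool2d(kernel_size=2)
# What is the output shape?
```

Input: (6, 176, 23, 23) -> Output: (6, 176, 11, 11)

Answer: (6, 176, 11, 11)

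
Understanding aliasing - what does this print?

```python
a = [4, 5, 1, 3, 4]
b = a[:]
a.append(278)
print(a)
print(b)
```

Key concept: slice [:] creates copy.
Step by step:
`a = [4, 5, 1, 3, 4]` → a = [4, 5, 1, 3, 4]
`b = a[:]` → b = [4, 5, 1, 3, 4]
`a.append(278)` → a = [4, 5, 1, 3, 4, 278]
`print(a)` → prints [4, 5, 1, 3, 4, 278]
`print(b)` → prints [4, 5, 1, 3, 4]

Answer:
[4, 5, 1, 3, 4, 278]
[4, 5, 1, 3, 4]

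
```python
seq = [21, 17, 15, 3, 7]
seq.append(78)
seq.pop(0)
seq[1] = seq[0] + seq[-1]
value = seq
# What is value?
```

Trace:
`seq = [21, 17, 15, 3, 7]` → seq = [21, 17, 15, 3, 7]
`seq.append(78)` → seq = [21, 17, 15, 3, 7, 78]
`seq.pop(0)` → seq = [17, 15, 3, 7, 78]
`seq[1] = seq[0] + seq[-1]` → seq = [17, 95, 3, 7, 78]
`value = seq` → value = [17, 95, 3, 7, 78]
So value = [17, 95, 3, 7, 78]

Answer: [17, 95, 3, 7, 78]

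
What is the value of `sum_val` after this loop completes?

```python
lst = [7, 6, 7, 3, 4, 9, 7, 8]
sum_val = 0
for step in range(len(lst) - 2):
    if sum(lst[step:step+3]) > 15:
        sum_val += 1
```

Count windows with sum > 15
`sum_val` takes the values: 0 → 1 → 2 → 3 → 4 → 5

Answer: 5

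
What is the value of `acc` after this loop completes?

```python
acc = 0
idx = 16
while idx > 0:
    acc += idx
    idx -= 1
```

Sum 16 down to 1
`acc` takes the values: 0 → 16 → 31 → 45 → 58 → 70 → 81 → 91 → 100 → 108 → 115 → 121 → 126 → 130 → 133 → 135 → 136

Answer: 136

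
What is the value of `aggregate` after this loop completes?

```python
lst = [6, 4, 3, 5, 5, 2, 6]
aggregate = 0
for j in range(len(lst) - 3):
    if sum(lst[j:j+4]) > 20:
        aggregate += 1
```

Count windows with sum > 20
`aggregate` takes the values: 0

Answer: 0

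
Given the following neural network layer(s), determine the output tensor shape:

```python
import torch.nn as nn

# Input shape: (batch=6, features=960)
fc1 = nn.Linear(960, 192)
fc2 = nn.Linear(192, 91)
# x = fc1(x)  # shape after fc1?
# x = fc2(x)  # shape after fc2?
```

Input: (6, 960) -> after fc1: (6, 192) -> Output: (6, 91)

Answer: (6, 91)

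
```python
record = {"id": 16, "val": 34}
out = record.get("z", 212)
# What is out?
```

Trace:
`record = {"id": 16, "val": 34}` → record = {'id': 16, 'val': 34}
`out = record.get("z", 212)` → out = 212
So out = 212

Answer: 212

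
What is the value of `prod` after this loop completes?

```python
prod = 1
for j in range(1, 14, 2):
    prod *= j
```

Product of 1, 3, 5, ... up to 13
`prod` takes the values: 1 → 3 → 15 → 105 → 945 → 10395 → 135135

Answer: 135135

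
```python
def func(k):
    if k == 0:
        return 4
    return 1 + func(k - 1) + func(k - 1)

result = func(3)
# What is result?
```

func(k) = 1 + 2·func(k-1), func(0)=4. Closed form: (4+1)·2^3 - 1 = 39.

Answer: 39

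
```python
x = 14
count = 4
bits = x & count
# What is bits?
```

Trace:
`x = 14` → x = 14
`count = 4` → count = 4
`bits = x & count` → bits = 4
So bits = 4

Answer: 4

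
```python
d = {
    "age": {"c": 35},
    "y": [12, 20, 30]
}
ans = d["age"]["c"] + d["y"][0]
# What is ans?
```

Trace:
`d = { ...` → d = {'age': {'c': 35}, 'y': [12, 20, 30]}
`ans = d["age"]["c"] + d["y"][0]` → ans = 47
So ans = 47

Answer: 47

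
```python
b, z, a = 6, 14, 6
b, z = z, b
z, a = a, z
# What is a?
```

Trace:
`b, z, a = 6, 14, 6` → b = 6; z = 14; a = 6
`b, z = z, b` → b = 14; z = 6
`z, a = a, z` → z = 6; a = 6
So a = 6

Answer: 6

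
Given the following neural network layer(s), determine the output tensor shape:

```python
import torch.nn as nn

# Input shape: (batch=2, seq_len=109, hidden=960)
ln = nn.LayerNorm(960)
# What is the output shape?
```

Input: (2, 109, 960) -> Output: (2, 109, 960)

Answer: (2, 109, 960)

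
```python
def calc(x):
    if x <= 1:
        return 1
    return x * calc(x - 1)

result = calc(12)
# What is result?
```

calc(12) = 12 * 11 * 10 * 9 * 8 * 7 * 6 * 5 * 4 * 3 * 2 * 1 = 479001600

Answer: 479001600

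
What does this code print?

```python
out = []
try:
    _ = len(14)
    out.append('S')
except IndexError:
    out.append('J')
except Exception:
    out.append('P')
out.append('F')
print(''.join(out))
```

Execution trace: 'P' (except Exception) → 'F' (after the try/except). Output: PF

Answer: PF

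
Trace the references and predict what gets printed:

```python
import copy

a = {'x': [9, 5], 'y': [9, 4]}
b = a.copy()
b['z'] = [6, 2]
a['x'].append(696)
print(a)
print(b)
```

Key concept: shallow copy of dict with mutable values.
Step by step:
`a = {'x': [9, 5], 'y': [9, 4]}` → a = {'x': [9, 5], 'y': [9, 4]}
`b = a.copy()` → b = {'x': [9, 5], 'y': [9, 4]}
`b['z'] = [6, 2]` → b = {'x': [9, 5], 'y': [9, 4], 'z': [6, 2]}
`a['x'].append(696)` → a = {'x': [9, 5, 696], 'y': [9, 4]}; b = {'x': [9, 5, 696], 'y': [9, 4], 'z': [6, 2]}
`print(a)` → prints {'x': [9, 5, 696], 'y': [9, 4]}
`print(b)` → prints {'x': [9, 5, 696], 'y': [9, 4], 'z': [6, 2]}

Answer:
{'x': [9, 5, 696], 'y': [9, 4]}
{'x': [9, 5, 696], 'y': [9, 4], 'z': [6, 2]}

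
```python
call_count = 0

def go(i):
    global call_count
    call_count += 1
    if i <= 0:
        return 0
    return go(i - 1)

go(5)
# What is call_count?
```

Linear recursion stepping by 1: 6 calls from i=5 down to ≤0.

Answer: 6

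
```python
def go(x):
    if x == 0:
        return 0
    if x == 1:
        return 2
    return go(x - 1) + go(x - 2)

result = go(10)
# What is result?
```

Build up from base cases: go(0)=0, go(1)=2, go(2)=2, go(3)=4, go(4)=6, go(5)=10, go(6)=16, ..., go(10)=110

Answer: 110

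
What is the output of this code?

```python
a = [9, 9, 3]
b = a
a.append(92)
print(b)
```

Key concept: basic list aliasing.
Step by step:
`a = [9, 9, 3]` → a = [9, 9, 3]
`b = a` → b = [9, 9, 3] (same object as a)
`a.append(92)` → a = [9, 9, 3, 92] (same object as b); b = [9, 9, 3, 92] (same object as a)
`print(b)` → prints [9, 9, 3, 92]

Answer: [9, 9, 3, 92]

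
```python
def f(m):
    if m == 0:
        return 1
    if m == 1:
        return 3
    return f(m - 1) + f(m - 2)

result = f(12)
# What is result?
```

Build up from base cases: f(0)=1, f(1)=3, f(2)=4, f(3)=7, f(4)=11, f(5)=18, f(6)=29, ..., f(12)=521

Answer: 521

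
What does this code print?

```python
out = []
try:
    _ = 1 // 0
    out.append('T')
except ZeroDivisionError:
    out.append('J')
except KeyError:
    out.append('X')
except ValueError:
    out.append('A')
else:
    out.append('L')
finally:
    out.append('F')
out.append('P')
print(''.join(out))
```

Execution trace: 'J' (except ZeroDivisionError) → 'F' (finally) → 'P' (after the try/except). Output: JFP

Answer: JFP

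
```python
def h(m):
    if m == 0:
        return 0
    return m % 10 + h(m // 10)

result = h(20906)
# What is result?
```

Sum of digits of 20906: 6 + 0 + 9 + 0 + 2 = 17

Answer: 17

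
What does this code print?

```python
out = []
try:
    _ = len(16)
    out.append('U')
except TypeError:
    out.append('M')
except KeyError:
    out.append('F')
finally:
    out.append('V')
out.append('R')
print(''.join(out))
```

Execution trace: 'M' (except TypeError) → 'V' (finally) → 'R' (after the try/except). Output: MVR

Answer: MVR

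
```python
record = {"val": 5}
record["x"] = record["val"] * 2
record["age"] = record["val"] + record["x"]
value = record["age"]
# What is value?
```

Trace:
`record = {"val": 5}` → record = {'val': 5}
`record["x"] = record["val"] * 2` → record = {'val': 5, 'x': 10}
`record["age"] = record["val"] + record["x"]` → record = {'val': 5, 'x': 10, 'age': 15}
`value = record["age"]` → value = 15
So value = 15

Answer: 15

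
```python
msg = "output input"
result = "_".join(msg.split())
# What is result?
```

Trace:
`msg = "output input"` → msg = 'output input'
`result = "_".join(msg.split())` → result = 'output_input'
So result = 'output_input'

Answer: 'output_input'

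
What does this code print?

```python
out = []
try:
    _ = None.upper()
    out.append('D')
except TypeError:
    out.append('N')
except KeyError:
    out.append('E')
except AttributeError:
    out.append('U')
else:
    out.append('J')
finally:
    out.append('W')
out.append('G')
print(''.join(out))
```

Execution trace: 'U' (except AttributeError) → 'W' (finally) → 'G' (after the try/except). Output: UWG

Answer: UWG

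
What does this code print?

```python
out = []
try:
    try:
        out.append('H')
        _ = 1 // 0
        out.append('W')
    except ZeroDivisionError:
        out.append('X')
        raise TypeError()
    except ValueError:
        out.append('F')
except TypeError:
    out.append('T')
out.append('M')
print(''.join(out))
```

Execution trace: 'H' (inner try body) → 'X' (inner except ZeroDivisionError) → 'T' (outer except TypeError) → 'M' (after the try/except). Output: HXTM

Answer: HXTM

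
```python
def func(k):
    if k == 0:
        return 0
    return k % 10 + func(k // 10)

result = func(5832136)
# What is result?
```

Sum of digits of 5832136: 6 + 3 + 1 + 2 + 3 + 8 + 5 = 28

Answer: 28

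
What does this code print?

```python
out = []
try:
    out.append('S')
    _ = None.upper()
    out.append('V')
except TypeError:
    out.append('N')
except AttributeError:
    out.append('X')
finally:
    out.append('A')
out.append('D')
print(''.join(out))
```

Execution trace: 'S' (try body) → 'X' (except AttributeError) → 'A' (finally) → 'D' (after the try/except). Output: SXAD

Answer: SXAD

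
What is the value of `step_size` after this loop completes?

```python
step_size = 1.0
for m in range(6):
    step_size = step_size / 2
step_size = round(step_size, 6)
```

Halving LR 6 times: 1 / 2^6
`step_size` takes the values: 1.0 → 0.5 → 0.25 → 0.125 → 0.0625 → 0.03125 → 0.015625

Answer: 0.015625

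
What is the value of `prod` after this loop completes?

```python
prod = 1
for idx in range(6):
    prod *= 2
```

2^6 = 64
`prod` takes the values: 1 → 2 → 4 → 8 → 16 → 32 → 64

Answer: 64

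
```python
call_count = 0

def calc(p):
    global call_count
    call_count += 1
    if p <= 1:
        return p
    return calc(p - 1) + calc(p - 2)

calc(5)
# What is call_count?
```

Calls(p) = 1 + Calls(p-1) + Calls(p-2); Calls(0)=Calls(1)=1. For p=5 this gives 15.

Answer: 15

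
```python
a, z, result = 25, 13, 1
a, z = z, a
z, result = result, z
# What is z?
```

Trace:
`a, z, result = 25, 13, 1` → a = 25; z = 13; result = 1
`a, z = z, a` → a = 13; z = 25
`z, result = result, z` → z = 1; result = 25
So z = 1

Answer: 1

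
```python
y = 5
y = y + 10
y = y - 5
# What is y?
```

Trace:
`y = 5` → y = 5
`y = y + 10` → y = 15
`y = y - 5` → y = 10
So y = 10

Answer: 10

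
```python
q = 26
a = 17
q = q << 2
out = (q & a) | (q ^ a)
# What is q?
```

Trace:
`q = 26` → q = 26
`a = 17` → a = 17
`q = q << 2` → q = 104
`out = (q & a) | (q ^ a)` → out = 121
So q = 104

Answer: 104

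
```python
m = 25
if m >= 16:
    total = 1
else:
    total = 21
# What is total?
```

Trace:
`m = 25` → m = 25
`if m >= 16: ...` → m >= 16 is True → total = 1
So total = 1

Answer: 1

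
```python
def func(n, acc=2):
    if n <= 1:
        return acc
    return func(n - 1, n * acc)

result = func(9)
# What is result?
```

Accumulator trace (n, acc): (9, 2) -> (8, 18) -> (7, 144) -> (6, 1008) -> (5, 6048) -> (4, 30240) -> (3, 120960) -> (2, 362880) -> (1, 725760) -> return 725760

Answer: 725760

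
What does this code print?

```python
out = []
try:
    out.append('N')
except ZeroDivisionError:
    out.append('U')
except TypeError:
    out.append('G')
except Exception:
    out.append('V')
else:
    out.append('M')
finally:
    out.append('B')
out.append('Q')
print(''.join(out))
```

Execution trace: 'N' (try body, no exception) → 'M' (else) → 'B' (finally) → 'Q' (after the try/except). Output: NMBQ

Answer: NMBQ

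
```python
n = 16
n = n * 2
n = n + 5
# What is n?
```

Trace:
`n = 16` → n = 16
`n = n * 2` → n = 32
`n = n + 5` → n = 37
So n = 37

Answer: 37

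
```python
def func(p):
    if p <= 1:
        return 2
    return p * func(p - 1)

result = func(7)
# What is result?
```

func(7) = 7 * 6 * 5 * 4 * 3 * 2 * 2 = 10080

Answer: 10080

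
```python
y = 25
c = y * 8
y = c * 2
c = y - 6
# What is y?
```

Trace:
`y = 25` → y = 25
`c = y * 8` → c = 200
`y = c * 2` → y = 400
`c = y - 6` → c = 394
So y = 400

Answer: 400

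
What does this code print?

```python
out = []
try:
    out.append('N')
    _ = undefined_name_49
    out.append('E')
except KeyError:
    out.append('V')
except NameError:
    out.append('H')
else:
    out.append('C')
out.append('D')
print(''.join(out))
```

Execution trace: 'N' (try body) → 'H' (except NameError) → 'D' (after the try/except). Output: NHD

Answer: NHD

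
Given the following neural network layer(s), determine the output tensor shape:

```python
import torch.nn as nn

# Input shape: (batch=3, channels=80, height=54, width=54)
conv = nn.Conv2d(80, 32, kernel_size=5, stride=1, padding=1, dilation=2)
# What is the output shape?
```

Input: (3, 80, 54, 54) -> Output: (3, 32, 48, 48)

Answer: (3, 32, 48, 48)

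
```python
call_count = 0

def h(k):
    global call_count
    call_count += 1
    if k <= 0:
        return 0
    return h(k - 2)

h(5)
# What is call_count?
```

Linear recursion stepping by 2: 4 calls from k=5 down to ≤0.

Answer: 4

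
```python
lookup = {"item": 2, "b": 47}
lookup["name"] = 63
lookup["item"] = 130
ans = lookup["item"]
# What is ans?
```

Trace:
`lookup = {"item": 2, "b": 47}` → lookup = {'item': 2, 'b': 47}
`lookup["name"] = 63` → lookup = {'item': 2, 'b': 47, 'name': 63}
`lookup["item"] = 130` → lookup = {'item': 130, 'b': 47, 'name': 63}
`ans = lookup["item"]` → ans = 130
So ans = 130

Answer: 130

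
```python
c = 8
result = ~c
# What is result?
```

Trace:
`c = 8` → c = 8
`result = ~c` → result = -9
So result = -9

Answer: -9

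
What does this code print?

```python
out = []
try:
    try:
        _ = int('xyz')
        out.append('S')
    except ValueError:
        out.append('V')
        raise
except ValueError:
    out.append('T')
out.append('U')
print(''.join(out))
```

Execution trace: 'V' (inner except ValueError) → 'T' (outer except ValueError) → 'U' (after the try/except). Output: VTU

Answer: VTU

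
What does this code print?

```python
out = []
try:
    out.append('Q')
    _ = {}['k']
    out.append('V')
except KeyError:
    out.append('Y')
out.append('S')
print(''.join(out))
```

Execution trace: 'Q' (try body) → 'Y' (except KeyError) → 'S' (after the try/except). Output: QYS

Answer: QYS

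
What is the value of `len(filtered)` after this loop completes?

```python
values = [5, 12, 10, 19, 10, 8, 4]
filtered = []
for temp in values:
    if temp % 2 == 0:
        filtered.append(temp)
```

Count even numbers in [5, 12, 10, 19, 10, 8, 4]
`filtered` takes the values: [] → [12] → [12, 10] → [12, 10, 10] → [12, 10, 10, 8] → [12, 10, 10, 8, 4]
So `len(filtered)` = 5

Answer: 5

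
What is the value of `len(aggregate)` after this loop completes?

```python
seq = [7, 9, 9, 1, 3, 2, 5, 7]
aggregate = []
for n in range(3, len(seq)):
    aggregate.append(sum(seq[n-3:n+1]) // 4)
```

Number of 4-element averages
`aggregate` takes the values: [] → [6] → [6, 5] → [6, 5, 3] → [6, 5, 3, 2] → [6, 5, 3, 2, 4]
So `len(aggregate)` = 5

Answer: 5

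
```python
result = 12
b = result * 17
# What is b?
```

Trace:
`result = 12` → result = 12
`b = result * 17` → b = 204
So b = 204

Answer: 204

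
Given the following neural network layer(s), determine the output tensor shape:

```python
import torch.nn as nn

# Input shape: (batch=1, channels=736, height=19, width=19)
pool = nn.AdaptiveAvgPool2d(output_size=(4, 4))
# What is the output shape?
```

Input: (1, 736, 19, 19) -> Output: (1, 736, 4, 4)

Answer: (1, 736, 4, 4)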